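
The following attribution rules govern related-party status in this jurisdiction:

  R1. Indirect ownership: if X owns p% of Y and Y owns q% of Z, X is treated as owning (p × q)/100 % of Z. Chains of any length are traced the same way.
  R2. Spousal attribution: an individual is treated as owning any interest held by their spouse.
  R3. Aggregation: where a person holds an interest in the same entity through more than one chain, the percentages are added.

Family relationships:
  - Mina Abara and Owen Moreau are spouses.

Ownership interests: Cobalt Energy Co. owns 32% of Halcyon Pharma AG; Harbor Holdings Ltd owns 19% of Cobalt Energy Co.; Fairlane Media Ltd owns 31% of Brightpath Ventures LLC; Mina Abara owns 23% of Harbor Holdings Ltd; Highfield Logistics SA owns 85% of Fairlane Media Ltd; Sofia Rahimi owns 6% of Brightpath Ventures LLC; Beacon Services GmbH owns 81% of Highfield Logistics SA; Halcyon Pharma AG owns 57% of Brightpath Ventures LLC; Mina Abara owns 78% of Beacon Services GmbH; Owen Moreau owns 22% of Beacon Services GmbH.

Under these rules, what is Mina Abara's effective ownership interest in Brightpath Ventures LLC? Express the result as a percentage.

22.140588%

By spousal attribution (R2), Mina Abara is treated as also owning Owen Moreau's interest in Beacon Services GmbH, giving 78% + 22% = 100%.
Chain via Beacon Services GmbH → Highfield Logistics SA → Fairlane Media Ltd (R1): 100% × 81% × 85% × 31% = 21.3435% of Brightpath Ventures LLC.
Chain via Harbor Holdings Ltd → Cobalt Energy Co. → Halcyon Pharma AG (R1): 23% × 19% × 32% × 57% = 0.797088% of Brightpath Ventures LLC.
Aggregating (R3): 21.3435% + 0.797088% = 22.140588%.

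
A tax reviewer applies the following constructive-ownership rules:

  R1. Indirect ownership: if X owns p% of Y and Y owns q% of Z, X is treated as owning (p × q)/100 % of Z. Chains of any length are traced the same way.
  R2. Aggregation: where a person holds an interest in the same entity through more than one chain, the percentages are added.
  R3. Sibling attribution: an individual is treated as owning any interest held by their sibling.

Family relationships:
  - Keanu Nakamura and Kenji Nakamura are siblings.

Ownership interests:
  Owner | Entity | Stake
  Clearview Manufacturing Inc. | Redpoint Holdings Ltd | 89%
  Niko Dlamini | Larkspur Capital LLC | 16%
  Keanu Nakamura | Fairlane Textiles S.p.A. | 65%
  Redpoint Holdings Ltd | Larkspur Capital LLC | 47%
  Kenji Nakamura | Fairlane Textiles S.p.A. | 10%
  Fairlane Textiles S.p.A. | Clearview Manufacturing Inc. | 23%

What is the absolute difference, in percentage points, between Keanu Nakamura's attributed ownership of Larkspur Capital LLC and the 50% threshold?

42.784325

By sibling attribution (R3), Keanu Nakamura is treated as also owning Kenji Nakamura's interest in Fairlane Textiles S.p.A, giving 65% + 10% = 75%.
Chain via Fairlane Textiles S.p.A. → Clearview Manufacturing Inc. → Redpoint Holdings Ltd (R1): 75% × 23% × 89% × 47% = 7.215675% of Larkspur Capital LLC.
7.215675% falls short of the 50% threshold by 42.784325 percentage points.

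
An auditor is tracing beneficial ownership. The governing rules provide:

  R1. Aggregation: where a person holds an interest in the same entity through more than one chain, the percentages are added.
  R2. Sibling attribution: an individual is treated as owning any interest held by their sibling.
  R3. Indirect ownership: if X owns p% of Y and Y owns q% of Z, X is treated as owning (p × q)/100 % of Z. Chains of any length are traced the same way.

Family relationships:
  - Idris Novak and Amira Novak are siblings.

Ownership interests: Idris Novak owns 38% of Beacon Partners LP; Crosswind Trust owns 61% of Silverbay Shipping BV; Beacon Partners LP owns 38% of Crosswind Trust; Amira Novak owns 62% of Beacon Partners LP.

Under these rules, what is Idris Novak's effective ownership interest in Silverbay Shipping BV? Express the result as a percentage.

By sibling attribution (R2), Idris Novak is treated as also owning Amira Novak's interest in Beacon Partners LP, giving 38% + 62% = 100%.
Chain via Beacon Partners LP → Crosswind Trust (R3): 100% × 38% × 61% = 23.18% of Silverbay Shipping BV.

23.18%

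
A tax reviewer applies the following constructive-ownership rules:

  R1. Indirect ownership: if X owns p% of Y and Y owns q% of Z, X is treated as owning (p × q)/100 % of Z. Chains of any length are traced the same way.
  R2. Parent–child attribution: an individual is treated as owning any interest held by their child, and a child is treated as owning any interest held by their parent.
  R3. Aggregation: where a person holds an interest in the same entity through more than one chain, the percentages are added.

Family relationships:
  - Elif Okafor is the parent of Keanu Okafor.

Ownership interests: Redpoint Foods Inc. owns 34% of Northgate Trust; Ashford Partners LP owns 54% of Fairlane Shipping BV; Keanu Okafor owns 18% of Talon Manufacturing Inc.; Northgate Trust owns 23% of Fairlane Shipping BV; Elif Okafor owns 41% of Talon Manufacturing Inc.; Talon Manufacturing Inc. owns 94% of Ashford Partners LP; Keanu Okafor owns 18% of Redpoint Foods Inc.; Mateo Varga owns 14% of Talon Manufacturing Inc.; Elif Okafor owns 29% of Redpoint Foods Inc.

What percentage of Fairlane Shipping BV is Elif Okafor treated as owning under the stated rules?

By parent–child attribution (R2), Elif Okafor is treated as also owning Keanu Okafor's interest in Talon Manufacturing Inc, giving 41% + 18% = 59%.
By parent–child attribution (R2), Elif Okafor is treated as also owning Keanu Okafor's interest in Redpoint Foods Inc, giving 29% + 18% = 47%.
Chain via Talon Manufacturing Inc. → Ashford Partners LP (R1): 59% × 94% × 54% = 29.9484% of Fairlane Shipping BV.
Chain via Redpoint Foods Inc. → Northgate Trust (R1): 47% × 34% × 23% = 3.6754% of Fairlane Shipping BV.
Aggregating (R3): 29.9484% + 3.6754% = 33.6238%.

33.6238%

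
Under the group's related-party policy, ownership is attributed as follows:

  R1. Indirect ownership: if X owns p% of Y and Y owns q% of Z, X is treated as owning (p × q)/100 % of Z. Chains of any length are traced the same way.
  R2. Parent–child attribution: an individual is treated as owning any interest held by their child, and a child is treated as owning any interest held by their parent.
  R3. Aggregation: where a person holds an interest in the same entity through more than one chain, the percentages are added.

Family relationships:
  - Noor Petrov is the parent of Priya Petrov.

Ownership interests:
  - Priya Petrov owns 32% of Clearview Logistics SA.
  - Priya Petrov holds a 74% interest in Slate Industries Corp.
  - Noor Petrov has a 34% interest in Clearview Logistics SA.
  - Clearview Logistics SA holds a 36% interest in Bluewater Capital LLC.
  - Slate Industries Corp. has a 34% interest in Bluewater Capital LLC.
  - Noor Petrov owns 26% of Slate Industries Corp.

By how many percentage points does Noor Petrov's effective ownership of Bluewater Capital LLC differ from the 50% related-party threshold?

By parent–child attribution (R2), Noor Petrov is treated as also owning Priya Petrov's interest in Clearview Logistics SA, giving 34% + 32% = 66%.
By parent–child attribution (R2), Noor Petrov is treated as also owning Priya Petrov's interest in Slate Industries Corp, giving 26% + 74% = 100%.
Chain via Clearview Logistics SA (R1): 66% × 36% = 23.76% of Bluewater Capital LLC.
Chain via Slate Industries Corp. (R1): 100% × 34% = 34% of Bluewater Capital LLC.
Aggregating (R3): 23.76% + 34% = 57.76%.
57.76% exceeds the 50% threshold by 7.76 percentage points.

7.76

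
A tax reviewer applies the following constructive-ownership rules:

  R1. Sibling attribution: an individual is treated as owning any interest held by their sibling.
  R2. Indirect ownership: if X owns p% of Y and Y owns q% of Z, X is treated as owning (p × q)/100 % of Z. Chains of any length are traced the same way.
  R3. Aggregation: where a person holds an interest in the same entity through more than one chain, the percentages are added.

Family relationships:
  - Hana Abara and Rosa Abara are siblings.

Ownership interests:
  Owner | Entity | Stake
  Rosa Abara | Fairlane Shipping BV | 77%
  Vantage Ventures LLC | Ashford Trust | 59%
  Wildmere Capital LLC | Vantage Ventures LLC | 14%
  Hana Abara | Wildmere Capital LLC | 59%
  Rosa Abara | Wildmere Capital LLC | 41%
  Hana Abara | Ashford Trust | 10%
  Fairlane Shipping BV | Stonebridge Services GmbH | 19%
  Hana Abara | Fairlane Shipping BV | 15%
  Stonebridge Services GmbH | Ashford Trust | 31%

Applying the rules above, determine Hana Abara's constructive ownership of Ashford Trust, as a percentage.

By sibling attribution (R1), Hana Abara is treated as also owning Rosa Abara's interest in Wildmere Capital LLC, giving 59% + 41% = 100%.
By sibling attribution (R1), Hana Abara is treated as also owning Rosa Abara's interest in Fairlane Shipping BV, giving 15% + 77% = 92%.
Chain via Wildmere Capital LLC → Vantage Ventures LLC (R2): 100% × 14% × 59% = 8.26% of Ashford Trust.
Chain via Fairlane Shipping BV → Stonebridge Services GmbH (R2): 92% × 19% × 31% = 5.4188% of Ashford Trust.
Direct interest in Ashford Trust: 10%.
Aggregating (R3): 8.26% + 5.4188% + 10% = 23.6788%.

23.6788%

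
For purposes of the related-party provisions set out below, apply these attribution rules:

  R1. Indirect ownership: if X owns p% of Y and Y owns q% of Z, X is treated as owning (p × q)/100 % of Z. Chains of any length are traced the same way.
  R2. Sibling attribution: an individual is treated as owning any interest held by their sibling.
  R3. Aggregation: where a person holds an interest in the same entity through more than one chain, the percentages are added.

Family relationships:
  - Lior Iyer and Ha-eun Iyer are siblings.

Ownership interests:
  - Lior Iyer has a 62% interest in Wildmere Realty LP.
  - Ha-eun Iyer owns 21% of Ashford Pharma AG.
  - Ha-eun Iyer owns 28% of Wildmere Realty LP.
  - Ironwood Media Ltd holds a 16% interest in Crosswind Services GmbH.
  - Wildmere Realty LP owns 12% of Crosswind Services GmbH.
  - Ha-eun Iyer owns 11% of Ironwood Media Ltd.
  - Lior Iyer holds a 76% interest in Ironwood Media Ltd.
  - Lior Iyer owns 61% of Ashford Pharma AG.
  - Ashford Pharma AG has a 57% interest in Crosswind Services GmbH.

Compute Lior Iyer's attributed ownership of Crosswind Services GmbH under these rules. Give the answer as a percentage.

71.46%

By sibling attribution (R2), Lior Iyer is treated as also owning Ha-eun Iyer's interest in Ironwood Media Ltd, giving 76% + 11% = 87%.
By sibling attribution (R2), Lior Iyer is treated as also owning Ha-eun Iyer's interest in Ashford Pharma AG, giving 61% + 21% = 82%.
By sibling attribution (R2), Lior Iyer is treated as also owning Ha-eun Iyer's interest in Wildmere Realty LP, giving 62% + 28% = 90%.
Chain via Ironwood Media Ltd (R1): 87% × 16% = 13.92% of Crosswind Services GmbH.
Chain via Ashford Pharma AG (R1): 82% × 57% = 46.74% of Crosswind Services GmbH.
Chain via Wildmere Realty LP (R1): 90% × 12% = 10.8% of Crosswind Services GmbH.
Aggregating (R3): 13.92% + 46.74% + 10.8% = 71.46%.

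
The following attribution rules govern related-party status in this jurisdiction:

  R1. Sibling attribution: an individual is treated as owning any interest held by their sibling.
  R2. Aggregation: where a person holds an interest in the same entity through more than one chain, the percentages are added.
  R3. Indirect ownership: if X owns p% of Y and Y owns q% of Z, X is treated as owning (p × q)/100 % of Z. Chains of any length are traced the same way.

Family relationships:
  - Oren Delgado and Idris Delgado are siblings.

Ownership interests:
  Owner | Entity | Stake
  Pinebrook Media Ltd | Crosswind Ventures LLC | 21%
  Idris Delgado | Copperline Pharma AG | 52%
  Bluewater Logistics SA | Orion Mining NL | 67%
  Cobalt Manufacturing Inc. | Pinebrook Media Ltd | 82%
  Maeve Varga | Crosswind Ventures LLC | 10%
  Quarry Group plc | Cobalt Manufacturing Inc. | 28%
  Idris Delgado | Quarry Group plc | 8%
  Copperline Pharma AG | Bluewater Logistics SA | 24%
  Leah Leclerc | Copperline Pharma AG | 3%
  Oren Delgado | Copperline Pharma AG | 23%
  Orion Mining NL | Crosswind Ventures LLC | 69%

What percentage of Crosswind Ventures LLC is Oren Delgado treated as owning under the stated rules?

By sibling attribution (R1), Oren Delgado is treated as also owning Idris Delgado's interest in Copperline Pharma AG, giving 23% + 52% = 75%.
By sibling attribution (R1), Oren Delgado is treated as owning Idris Delgado's 8% interest in Quarry Group plc.
Chain via Copperline Pharma AG → Bluewater Logistics SA → Orion Mining NL (R3): 75% × 24% × 67% × 69% = 8.3214% of Crosswind Ventures LLC.
Chain via Quarry Group plc → Cobalt Manufacturing Inc. → Pinebrook Media Ltd (R3): 8% × 28% × 82% × 21% = 0.385728% of Crosswind Ventures LLC.
Aggregating (R2): 8.3214% + 0.385728% = 8.707128%.

8.707128%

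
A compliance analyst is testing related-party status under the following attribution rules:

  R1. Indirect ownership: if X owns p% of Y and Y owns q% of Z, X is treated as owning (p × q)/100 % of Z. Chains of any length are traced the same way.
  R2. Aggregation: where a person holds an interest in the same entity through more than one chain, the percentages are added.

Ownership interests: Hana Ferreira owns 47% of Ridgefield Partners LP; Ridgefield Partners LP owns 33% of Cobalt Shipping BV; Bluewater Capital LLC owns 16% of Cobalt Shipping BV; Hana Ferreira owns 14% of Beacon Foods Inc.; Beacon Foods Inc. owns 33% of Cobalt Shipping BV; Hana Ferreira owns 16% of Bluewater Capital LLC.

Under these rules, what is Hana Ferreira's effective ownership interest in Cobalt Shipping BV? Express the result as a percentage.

22.69%

Chain via Ridgefield Partners LP (R1): 47% × 33% = 15.51% of Cobalt Shipping BV.
Chain via Beacon Foods Inc. (R1): 14% × 33% = 4.62% of Cobalt Shipping BV.
Chain via Bluewater Capital LLC (R1): 16% × 16% = 2.56% of Cobalt Shipping BV.
Aggregating (R2): 15.51% + 4.62% + 2.56% = 22.69%.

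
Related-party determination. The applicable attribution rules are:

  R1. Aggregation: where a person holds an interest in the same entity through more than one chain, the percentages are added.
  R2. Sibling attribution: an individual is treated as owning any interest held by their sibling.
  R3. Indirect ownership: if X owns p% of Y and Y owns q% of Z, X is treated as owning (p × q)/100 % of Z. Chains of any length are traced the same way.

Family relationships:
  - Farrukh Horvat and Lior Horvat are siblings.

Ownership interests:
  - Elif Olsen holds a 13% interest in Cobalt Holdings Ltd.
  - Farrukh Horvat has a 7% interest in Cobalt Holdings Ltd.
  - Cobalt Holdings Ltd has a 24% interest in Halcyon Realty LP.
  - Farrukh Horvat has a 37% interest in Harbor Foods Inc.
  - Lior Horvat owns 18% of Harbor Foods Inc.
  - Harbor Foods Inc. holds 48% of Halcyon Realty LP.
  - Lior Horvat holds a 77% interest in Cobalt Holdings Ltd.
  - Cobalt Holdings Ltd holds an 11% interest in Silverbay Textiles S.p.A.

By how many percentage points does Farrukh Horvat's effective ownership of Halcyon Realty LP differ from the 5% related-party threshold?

By sibling attribution (R2), Farrukh Horvat is treated as also owning Lior Horvat's interest in Harbor Foods Inc, giving 37% + 18% = 55%.
By sibling attribution (R2), Farrukh Horvat is treated as also owning Lior Horvat's interest in Cobalt Holdings Ltd, giving 7% + 77% = 84%.
Chain via Harbor Foods Inc. (R3): 55% × 48% = 26.4% of Halcyon Realty LP.
Chain via Cobalt Holdings Ltd (R3): 84% × 24% = 20.16% of Halcyon Realty LP.
Aggregating (R1): 26.4% + 20.16% = 46.56%.
46.56% exceeds the 5% threshold by 41.56 percentage points.

41.56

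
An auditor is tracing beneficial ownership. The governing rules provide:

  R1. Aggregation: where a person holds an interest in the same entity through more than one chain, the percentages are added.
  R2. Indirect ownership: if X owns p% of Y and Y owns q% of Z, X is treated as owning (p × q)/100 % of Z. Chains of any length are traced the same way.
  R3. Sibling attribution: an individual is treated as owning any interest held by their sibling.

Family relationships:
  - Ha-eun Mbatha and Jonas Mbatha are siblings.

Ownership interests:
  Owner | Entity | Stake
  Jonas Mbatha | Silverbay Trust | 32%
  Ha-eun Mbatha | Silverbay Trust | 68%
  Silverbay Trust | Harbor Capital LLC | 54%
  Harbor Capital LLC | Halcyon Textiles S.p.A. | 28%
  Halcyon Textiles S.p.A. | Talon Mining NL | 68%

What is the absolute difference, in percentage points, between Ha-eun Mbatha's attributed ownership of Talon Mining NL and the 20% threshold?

9.7184

By sibling attribution (R3), Ha-eun Mbatha is treated as also owning Jonas Mbatha's interest in Silverbay Trust, giving 68% + 32% = 100%.
Chain via Silverbay Trust → Harbor Capital LLC → Halcyon Textiles S.p.A. (R2): 100% × 54% × 28% × 68% = 10.2816% of Talon Mining NL.
10.2816% falls short of the 20% threshold by 9.7184 percentage points.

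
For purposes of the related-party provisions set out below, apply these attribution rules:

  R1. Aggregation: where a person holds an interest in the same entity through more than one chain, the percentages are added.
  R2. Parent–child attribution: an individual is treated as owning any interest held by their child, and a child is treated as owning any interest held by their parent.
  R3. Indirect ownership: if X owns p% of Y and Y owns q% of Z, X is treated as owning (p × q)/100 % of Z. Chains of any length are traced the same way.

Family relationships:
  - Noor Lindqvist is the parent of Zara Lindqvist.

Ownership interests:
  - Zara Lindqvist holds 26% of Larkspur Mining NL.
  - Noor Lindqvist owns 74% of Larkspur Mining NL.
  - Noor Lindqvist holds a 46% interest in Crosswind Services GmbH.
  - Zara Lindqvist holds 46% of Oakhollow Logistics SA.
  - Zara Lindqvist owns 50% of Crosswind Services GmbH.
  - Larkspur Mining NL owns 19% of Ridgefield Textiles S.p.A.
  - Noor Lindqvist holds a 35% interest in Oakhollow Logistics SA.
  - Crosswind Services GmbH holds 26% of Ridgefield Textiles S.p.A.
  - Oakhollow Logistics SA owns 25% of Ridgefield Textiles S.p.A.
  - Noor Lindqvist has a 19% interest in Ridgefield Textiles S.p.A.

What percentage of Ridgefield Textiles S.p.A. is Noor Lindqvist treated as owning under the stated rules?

By parent–child attribution (R2), Noor Lindqvist is treated as also owning Zara Lindqvist's interest in Larkspur Mining NL, giving 74% + 26% = 100%.
By parent–child attribution (R2), Noor Lindqvist is treated as also owning Zara Lindqvist's interest in Crosswind Services GmbH, giving 46% + 50% = 96%.
By parent–child attribution (R2), Noor Lindqvist is treated as also owning Zara Lindqvist's interest in Oakhollow Logistics SA, giving 35% + 46% = 81%.
Chain via Larkspur Mining NL (R3): 100% × 19% = 19% of Ridgefield Textiles S.p.A.
Chain via Crosswind Services GmbH (R3): 96% × 26% = 24.96% of Ridgefield Textiles S.p.A.
Chain via Oakhollow Logistics SA (R3): 81% × 25% = 20.25% of Ridgefield Textiles S.p.A.
Direct interest in Ridgefield Textiles S.p.A: 19%.
Aggregating (R1): 19% + 24.96% + 20.25% + 19% = 83.21%.

83.21%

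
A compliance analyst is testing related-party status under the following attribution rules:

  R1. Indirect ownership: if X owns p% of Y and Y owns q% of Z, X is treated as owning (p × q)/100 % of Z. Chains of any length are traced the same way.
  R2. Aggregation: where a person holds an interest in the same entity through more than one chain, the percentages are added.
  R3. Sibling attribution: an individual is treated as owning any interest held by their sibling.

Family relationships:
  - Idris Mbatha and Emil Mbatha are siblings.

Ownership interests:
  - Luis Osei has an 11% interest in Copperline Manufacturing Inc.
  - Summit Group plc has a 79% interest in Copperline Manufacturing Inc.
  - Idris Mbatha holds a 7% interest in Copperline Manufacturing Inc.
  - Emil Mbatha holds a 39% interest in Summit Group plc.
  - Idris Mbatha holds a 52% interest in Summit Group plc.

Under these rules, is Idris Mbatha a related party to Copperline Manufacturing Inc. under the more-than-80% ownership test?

By sibling attribution (R3), Idris Mbatha is treated as also owning Emil Mbatha's interest in Summit Group plc, giving 52% + 39% = 91%.
Chain via Summit Group plc (R1): 91% × 79% = 71.89% of Copperline Manufacturing Inc.
Direct interest in Copperline Manufacturing Inc: 7%.
Aggregating (R2): 71.89% + 7% = 78.89%.
78.89% does not exceed the 80% threshold, so Idris is not a related party to Copperline Manufacturing Inc.

No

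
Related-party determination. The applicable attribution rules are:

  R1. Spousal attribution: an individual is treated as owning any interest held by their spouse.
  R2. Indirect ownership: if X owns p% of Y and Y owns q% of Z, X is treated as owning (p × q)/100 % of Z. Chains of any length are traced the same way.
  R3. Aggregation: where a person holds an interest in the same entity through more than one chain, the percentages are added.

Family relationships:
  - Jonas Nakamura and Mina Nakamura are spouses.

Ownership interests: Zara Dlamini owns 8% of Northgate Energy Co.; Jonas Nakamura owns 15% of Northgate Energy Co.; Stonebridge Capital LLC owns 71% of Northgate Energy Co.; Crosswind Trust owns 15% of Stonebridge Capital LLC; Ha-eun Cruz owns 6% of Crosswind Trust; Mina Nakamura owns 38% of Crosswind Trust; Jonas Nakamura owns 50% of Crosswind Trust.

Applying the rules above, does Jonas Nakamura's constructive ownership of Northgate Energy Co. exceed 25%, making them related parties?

By spousal attribution (R1), Jonas Nakamura is treated as also owning Mina Nakamura's interest in Crosswind Trust, giving 50% + 38% = 88%.
Chain via Crosswind Trust → Stonebridge Capital LLC (R2): 88% × 15% × 71% = 9.372% of Northgate Energy Co.
Direct interest in Northgate Energy Co: 15%.
Aggregating (R3): 9.372% + 15% = 24.372%.
24.372% does not exceed the 25% threshold, so Jonas is not a related party to Northgate Energy Co.

No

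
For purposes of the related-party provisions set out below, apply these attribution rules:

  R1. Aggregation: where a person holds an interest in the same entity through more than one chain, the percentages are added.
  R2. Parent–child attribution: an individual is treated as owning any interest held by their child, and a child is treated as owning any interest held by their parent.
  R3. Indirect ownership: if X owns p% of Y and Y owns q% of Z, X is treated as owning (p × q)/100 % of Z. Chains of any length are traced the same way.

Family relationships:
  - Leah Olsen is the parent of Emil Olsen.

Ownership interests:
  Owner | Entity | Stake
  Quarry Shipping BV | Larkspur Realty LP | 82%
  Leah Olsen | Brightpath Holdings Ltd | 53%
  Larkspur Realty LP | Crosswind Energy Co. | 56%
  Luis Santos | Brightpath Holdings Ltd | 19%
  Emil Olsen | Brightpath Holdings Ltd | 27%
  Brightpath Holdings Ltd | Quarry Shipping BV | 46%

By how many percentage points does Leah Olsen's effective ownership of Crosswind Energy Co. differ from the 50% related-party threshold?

By parent–child attribution (R2), Leah Olsen is treated as also owning Emil Olsen's interest in Brightpath Holdings Ltd, giving 53% + 27% = 80%.
Chain via Brightpath Holdings Ltd → Quarry Shipping BV → Larkspur Realty LP (R3): 80% × 46% × 82% × 56% = 16.89856% of Crosswind Energy Co.
16.89856% falls short of the 50% threshold by 33.10144 percentage points.

33.10144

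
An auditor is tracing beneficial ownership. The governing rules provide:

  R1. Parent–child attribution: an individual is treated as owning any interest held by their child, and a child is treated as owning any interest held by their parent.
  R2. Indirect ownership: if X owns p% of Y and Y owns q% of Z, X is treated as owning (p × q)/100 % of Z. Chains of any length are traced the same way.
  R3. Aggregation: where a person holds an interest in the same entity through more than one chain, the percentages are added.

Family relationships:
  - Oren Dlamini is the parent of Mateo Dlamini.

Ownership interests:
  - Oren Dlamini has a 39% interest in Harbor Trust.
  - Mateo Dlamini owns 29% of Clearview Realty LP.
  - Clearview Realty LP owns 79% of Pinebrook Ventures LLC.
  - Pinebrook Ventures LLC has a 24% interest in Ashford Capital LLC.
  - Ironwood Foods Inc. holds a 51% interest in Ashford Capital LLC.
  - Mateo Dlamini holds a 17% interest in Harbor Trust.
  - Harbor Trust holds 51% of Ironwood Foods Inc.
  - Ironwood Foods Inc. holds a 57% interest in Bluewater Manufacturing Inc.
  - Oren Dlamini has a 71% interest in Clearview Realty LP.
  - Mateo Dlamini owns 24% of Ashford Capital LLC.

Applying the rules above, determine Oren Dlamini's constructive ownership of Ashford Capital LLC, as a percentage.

By parent–child attribution (R1), Oren Dlamini is treated as also owning Mateo Dlamini's interest in Harbor Trust, giving 39% + 17% = 56%.
By parent–child attribution (R1), Oren Dlamini is treated as also owning Mateo Dlamini's interest in Clearview Realty LP, giving 71% + 29% = 100%.
By parent–child attribution (R1), Oren Dlamini is treated as owning Mateo Dlamini's 24% interest in Ashford Capital LLC.
Chain via Harbor Trust → Ironwood Foods Inc. (R2): 56% × 51% × 51% = 14.5656% of Ashford Capital LLC.
Chain via Clearview Realty LP → Pinebrook Ventures LLC (R2): 100% × 79% × 24% = 18.96% of Ashford Capital LLC.
Direct interest in Ashford Capital LLC: 24%.
Aggregating (R3): 14.5656% + 18.96% + 24% = 57.5256%.

57.5256%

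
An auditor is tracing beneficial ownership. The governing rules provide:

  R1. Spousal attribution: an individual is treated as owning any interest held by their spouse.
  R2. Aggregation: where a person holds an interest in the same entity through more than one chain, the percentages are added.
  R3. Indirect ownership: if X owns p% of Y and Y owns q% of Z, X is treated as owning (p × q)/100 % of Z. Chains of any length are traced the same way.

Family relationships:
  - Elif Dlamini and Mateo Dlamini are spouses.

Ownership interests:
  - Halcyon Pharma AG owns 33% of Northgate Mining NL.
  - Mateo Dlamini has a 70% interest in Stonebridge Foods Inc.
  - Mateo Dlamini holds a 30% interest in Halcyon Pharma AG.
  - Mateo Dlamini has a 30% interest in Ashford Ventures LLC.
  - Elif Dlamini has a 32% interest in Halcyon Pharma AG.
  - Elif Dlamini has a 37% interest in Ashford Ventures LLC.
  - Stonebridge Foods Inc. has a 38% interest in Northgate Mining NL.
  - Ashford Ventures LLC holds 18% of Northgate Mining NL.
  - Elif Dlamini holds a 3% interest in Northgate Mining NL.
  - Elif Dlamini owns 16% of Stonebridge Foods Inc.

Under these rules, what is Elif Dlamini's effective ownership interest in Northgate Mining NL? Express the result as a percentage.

By spousal attribution (R1), Elif Dlamini is treated as also owning Mateo Dlamini's interest in Stonebridge Foods Inc, giving 16% + 70% = 86%.
By spousal attribution (R1), Elif Dlamini is treated as also owning Mateo Dlamini's interest in Ashford Ventures LLC, giving 37% + 30% = 67%.
By spousal attribution (R1), Elif Dlamini is treated as also owning Mateo Dlamini's interest in Halcyon Pharma AG, giving 32% + 30% = 62%.
Chain via Stonebridge Foods Inc. (R3): 86% × 38% = 32.68% of Northgate Mining NL.
Chain via Ashford Ventures LLC (R3): 67% × 18% = 12.06% of Northgate Mining NL.
Chain via Halcyon Pharma AG (R3): 62% × 33% = 20.46% of Northgate Mining NL.
Direct interest in Northgate Mining NL: 3%.
Aggregating (R2): 32.68% + 12.06% + 20.46% + 3% = 68.2%.

68.2%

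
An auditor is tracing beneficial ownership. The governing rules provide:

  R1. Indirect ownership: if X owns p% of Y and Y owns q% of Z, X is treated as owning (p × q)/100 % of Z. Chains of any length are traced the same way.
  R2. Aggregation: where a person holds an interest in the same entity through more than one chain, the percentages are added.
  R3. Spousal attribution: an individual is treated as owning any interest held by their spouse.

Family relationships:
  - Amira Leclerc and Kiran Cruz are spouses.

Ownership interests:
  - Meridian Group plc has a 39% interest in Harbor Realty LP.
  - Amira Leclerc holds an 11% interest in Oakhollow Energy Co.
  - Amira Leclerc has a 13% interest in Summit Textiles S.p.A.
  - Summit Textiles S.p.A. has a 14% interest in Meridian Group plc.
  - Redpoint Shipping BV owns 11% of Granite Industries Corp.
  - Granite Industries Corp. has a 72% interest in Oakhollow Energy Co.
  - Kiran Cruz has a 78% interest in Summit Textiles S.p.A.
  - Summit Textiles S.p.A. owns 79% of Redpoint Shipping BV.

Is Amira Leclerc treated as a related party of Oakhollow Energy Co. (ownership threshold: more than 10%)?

Yes

By spousal attribution (R3), Amira Leclerc is treated as also owning Kiran Cruz's interest in Summit Textiles S.p.A, giving 13% + 78% = 91%.
Chain via Summit Textiles S.p.A. → Redpoint Shipping BV → Granite Industries Corp. (R1): 91% × 79% × 11% × 72% = 5.693688% of Oakhollow Energy Co.
Direct interest in Oakhollow Energy Co: 11%.
Aggregating (R2): 5.693688% + 11% = 16.693688%.
16.693688% exceeds the 10% threshold, so Amira is a related party to Oakhollow Energy Co.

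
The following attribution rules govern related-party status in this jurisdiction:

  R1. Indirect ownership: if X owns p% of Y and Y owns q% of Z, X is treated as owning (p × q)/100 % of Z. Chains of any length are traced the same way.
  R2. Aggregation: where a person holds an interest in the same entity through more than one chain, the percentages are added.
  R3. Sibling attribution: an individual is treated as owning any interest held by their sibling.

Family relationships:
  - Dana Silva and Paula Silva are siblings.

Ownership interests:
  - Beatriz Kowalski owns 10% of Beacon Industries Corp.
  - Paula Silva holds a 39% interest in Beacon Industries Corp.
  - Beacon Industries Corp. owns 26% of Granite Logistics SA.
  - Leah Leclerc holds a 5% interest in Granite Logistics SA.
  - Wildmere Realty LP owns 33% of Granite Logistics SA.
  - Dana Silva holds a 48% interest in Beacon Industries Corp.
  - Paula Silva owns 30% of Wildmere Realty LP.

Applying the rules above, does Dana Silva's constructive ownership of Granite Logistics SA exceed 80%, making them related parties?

No

By sibling attribution (R3), Dana Silva is treated as also owning Paula Silva's interest in Beacon Industries Corp, giving 48% + 39% = 87%.
By sibling attribution (R3), Dana Silva is treated as owning Paula Silva's 30% interest in Wildmere Realty LP.
Chain via Beacon Industries Corp. (R1): 87% × 26% = 22.62% of Granite Logistics SA.
Chain via Wildmere Realty LP (R1): 30% × 33% = 9.9% of Granite Logistics SA.
Aggregating (R2): 22.62% + 9.9% = 32.52%.
32.52% does not exceed the 80% threshold, so Dana is not a related party to Granite Logistics SA.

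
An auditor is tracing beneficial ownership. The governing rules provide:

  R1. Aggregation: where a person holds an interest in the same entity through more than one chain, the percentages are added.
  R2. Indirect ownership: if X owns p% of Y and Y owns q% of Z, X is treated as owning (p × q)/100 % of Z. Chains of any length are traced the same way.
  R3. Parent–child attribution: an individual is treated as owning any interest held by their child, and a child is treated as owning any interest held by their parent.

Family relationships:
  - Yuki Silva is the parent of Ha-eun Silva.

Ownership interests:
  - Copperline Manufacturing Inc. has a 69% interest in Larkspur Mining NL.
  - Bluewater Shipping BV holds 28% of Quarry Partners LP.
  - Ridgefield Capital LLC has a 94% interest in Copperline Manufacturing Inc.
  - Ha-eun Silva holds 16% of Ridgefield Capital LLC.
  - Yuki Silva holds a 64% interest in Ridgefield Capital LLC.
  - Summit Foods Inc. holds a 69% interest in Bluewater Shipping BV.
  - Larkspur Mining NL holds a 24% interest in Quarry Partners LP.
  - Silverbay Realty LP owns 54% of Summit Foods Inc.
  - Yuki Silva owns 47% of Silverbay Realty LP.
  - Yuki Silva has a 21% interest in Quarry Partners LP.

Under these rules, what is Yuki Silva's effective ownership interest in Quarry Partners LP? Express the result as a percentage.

By parent–child attribution (R3), Yuki Silva is treated as also owning Ha-eun Silva's interest in Ridgefield Capital LLC, giving 64% + 16% = 80%.
Chain via Silverbay Realty LP → Summit Foods Inc. → Bluewater Shipping BV (R2): 47% × 54% × 69% × 28% = 4.903416% of Quarry Partners LP.
Chain via Ridgefield Capital LLC → Copperline Manufacturing Inc. → Larkspur Mining NL (R2): 80% × 94% × 69% × 24% = 12.45312% of Quarry Partners LP.
Direct interest in Quarry Partners LP: 21%.
Aggregating (R1): 4.903416% + 12.45312% + 21% = 38.356536%.

38.356536%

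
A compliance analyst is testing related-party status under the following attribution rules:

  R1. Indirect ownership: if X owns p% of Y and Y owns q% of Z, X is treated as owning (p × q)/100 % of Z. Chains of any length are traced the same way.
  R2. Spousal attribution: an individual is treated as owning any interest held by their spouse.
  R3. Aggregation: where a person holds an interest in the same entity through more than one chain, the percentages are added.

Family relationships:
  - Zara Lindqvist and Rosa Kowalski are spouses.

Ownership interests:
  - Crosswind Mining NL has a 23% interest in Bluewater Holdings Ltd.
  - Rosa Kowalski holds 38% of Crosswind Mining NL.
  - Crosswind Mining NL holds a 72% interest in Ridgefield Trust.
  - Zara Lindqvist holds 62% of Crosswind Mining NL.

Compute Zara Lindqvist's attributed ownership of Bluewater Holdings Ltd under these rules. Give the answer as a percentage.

23%

By spousal attribution (R2), Zara Lindqvist is treated as also owning Rosa Kowalski's interest in Crosswind Mining NL, giving 62% + 38% = 100%.
Chain via Crosswind Mining NL (R1): 100% × 23% = 23% of Bluewater Holdings Ltd.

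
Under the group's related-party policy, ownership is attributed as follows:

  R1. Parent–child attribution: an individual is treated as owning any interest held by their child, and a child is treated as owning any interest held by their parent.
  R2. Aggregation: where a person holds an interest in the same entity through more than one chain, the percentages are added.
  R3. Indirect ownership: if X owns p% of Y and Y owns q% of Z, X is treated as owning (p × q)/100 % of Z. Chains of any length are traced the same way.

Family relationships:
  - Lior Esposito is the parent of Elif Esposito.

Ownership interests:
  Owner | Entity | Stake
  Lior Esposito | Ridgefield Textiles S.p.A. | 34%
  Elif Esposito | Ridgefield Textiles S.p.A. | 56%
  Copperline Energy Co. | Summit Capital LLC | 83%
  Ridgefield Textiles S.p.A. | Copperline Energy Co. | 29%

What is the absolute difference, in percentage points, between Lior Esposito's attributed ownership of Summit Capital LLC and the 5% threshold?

16.663

By parent–child attribution (R1), Lior Esposito is treated as also owning Elif Esposito's interest in Ridgefield Textiles S.p.A, giving 34% + 56% = 90%.
Chain via Ridgefield Textiles S.p.A. → Copperline Energy Co. (R3): 90% × 29% × 83% = 21.663% of Summit Capital LLC.
21.663% exceeds the 5% threshold by 16.663 percentage points.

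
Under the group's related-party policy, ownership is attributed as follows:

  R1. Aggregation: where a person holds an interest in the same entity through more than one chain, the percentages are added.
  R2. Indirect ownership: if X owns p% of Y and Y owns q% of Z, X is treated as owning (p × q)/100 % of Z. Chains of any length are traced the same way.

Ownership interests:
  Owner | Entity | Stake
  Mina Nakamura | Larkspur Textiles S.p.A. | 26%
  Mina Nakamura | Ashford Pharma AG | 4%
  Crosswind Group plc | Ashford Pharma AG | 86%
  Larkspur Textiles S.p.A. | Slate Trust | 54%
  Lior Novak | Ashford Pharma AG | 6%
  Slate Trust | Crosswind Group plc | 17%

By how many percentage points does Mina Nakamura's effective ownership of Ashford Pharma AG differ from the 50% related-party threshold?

43.947352

Chain via Larkspur Textiles S.p.A. → Slate Trust → Crosswind Group plc (R2): 26% × 54% × 17% × 86% = 2.052648% of Ashford Pharma AG.
Direct interest in Ashford Pharma AG: 4%.
Aggregating (R1): 2.052648% + 4% = 6.052648%.
6.052648% falls short of the 50% threshold by 43.947352 percentage points.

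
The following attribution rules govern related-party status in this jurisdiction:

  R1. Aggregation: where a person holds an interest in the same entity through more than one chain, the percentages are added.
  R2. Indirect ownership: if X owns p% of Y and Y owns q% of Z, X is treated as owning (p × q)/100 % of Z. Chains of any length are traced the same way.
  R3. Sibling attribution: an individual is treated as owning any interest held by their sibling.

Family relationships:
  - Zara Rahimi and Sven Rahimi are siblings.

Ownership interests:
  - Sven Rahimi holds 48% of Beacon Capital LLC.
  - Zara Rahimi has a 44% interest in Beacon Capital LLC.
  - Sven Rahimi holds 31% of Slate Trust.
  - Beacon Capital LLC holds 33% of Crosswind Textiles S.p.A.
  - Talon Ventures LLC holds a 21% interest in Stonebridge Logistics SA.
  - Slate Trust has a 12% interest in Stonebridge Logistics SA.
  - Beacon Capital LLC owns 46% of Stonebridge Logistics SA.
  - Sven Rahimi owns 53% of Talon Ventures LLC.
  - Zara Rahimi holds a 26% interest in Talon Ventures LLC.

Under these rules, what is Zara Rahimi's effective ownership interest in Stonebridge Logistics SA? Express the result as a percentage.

By sibling attribution (R3), Zara Rahimi is treated as also owning Sven Rahimi's interest in Beacon Capital LLC, giving 44% + 48% = 92%.
By sibling attribution (R3), Zara Rahimi is treated as also owning Sven Rahimi's interest in Talon Ventures LLC, giving 26% + 53% = 79%.
By sibling attribution (R3), Zara Rahimi is treated as owning Sven Rahimi's 31% interest in Slate Trust.
Chain via Beacon Capital LLC (R2): 92% × 46% = 42.32% of Stonebridge Logistics SA.
Chain via Talon Ventures LLC (R2): 79% × 21% = 16.59% of Stonebridge Logistics SA.
Chain via Slate Trust (R2): 31% × 12% = 3.72% of Stonebridge Logistics SA.
Aggregating (R1): 42.32% + 16.59% + 3.72% = 62.63%.

62.63%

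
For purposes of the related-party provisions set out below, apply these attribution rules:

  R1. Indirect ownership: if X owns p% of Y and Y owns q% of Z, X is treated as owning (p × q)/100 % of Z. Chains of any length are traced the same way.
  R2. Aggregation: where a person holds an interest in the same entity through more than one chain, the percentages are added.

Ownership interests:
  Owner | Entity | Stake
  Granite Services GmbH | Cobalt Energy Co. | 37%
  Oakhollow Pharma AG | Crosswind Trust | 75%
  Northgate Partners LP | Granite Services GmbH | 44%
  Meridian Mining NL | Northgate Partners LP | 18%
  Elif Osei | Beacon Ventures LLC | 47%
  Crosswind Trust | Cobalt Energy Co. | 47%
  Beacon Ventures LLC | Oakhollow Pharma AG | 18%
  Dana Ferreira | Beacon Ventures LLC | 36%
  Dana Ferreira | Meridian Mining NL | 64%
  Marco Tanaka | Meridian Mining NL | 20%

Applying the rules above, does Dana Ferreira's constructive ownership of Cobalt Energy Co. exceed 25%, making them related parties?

No

Chain via Beacon Ventures LLC → Oakhollow Pharma AG → Crosswind Trust (R1): 36% × 18% × 75% × 47% = 2.2842% of Cobalt Energy Co.
Chain via Meridian Mining NL → Northgate Partners LP → Granite Services GmbH (R1): 64% × 18% × 44% × 37% = 1.875456% of Cobalt Energy Co.
Aggregating (R2): 2.2842% + 1.875456% = 4.159656%.
4.159656% does not exceed the 25% threshold, so Dana is not a related party to Cobalt Energy Co.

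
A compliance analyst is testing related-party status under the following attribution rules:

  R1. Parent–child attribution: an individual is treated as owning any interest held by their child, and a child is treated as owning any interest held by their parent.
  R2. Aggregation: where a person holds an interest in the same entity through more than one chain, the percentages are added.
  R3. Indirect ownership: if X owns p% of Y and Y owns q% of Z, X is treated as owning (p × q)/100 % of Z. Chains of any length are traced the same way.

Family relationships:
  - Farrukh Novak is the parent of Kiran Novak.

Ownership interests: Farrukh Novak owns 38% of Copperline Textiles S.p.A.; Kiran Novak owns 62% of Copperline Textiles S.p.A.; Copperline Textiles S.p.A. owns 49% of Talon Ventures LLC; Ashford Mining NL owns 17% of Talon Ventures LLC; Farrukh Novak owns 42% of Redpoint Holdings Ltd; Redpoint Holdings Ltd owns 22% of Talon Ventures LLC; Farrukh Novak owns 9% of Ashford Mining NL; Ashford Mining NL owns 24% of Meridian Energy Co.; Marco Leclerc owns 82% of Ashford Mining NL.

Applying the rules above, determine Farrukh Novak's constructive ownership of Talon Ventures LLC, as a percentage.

59.77%

By parent–child attribution (R1), Farrukh Novak is treated as also owning Kiran Novak's interest in Copperline Textiles S.p.A, giving 38% + 62% = 100%.
Chain via Redpoint Holdings Ltd (R3): 42% × 22% = 9.24% of Talon Ventures LLC.
Chain via Copperline Textiles S.p.A. (R3): 100% × 49% = 49% of Talon Ventures LLC.
Chain via Ashford Mining NL (R3): 9% × 17% = 1.53% of Talon Ventures LLC.
Aggregating (R2): 9.24% + 49% + 1.53% = 59.77%.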